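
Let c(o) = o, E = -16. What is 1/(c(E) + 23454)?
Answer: 1/23438 ≈ 4.2666e-5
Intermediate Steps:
1/(c(E) + 23454) = 1/(-16 + 23454) = 1/23438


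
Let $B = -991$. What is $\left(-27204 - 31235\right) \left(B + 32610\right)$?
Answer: $-1847782741$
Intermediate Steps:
$\left(-27204 - 31235\right) \left(B + 32610\right) = \left(-27204 - 31235\right) \left(-991 + 32610\right) = \left(-58439\right) 31619 = -1847782741$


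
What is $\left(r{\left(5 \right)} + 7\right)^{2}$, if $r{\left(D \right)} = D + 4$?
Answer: $256$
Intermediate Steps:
$r{\left(D \right)} = 4 + D$
$\left(r{\left(5 \right)} + 7\right)^{2} = \left(\left(4 + 5\right) + 7\right)^{2} = \left(9 + 7\right)^{2} = 16^{2} = 256$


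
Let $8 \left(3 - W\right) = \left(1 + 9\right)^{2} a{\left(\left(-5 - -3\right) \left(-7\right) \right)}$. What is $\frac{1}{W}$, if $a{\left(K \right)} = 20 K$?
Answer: $- \frac{1}{3497} \approx -0.00028596$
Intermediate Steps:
$W = -3497$ ($W = 3 - \frac{\left(1 + 9\right)^{2} \cdot 20 \left(-5 - -3\right) \left(-7\right)}{8} = 3 - \frac{10^{2} \cdot 20 \left(-5 + 3\right) \left(-7\right)}{8} = 3 - \frac{100 \cdot 20 \left(\left(-2\right) \left(-7\right)\right)}{8} = 3 - \frac{100 \cdot 20 \cdot 14}{8} = 3 - \frac{100 \cdot 280}{8} = 3 - 3500 = -3497$)
$\frac{1}{W} = \frac{1}{-3497} = - \frac{1}{3497}$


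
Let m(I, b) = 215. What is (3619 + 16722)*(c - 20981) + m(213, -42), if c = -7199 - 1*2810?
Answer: -630367375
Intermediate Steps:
c = -10009 (c = -7199 - 2810 = -10009)
(3619 + 16722)*(c - 20981) + m(213, -42) = (3619 + 16722)*(-10009 - 20981) + 215 = 20341*(-30990) + 215 = -630367590 + 215 = -630367375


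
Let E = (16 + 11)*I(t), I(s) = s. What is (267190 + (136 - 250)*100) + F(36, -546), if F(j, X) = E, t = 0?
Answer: 255790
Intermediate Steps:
E = 0 (E = (16 + 11)*0 = 27*0 = 0)
F(j, X) = 0
(267190 + (136 - 250)*100) + F(36, -546) = (267190 + (136 - 250)*100) + 0 = (267190 - 114*100) + 0 = (267190 - 11400) + 0 = 255790 + 0 = 255790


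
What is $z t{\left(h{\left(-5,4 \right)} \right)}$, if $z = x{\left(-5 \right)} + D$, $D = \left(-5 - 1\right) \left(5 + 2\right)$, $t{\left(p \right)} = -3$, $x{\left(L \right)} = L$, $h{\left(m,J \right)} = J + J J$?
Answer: $141$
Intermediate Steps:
$h{\left(m,J \right)} = J + J^{2}$
$D = -42$ ($D = \left(-6\right) 7 = -42$)
$z = -47$ ($z = -5 - 42 = -47$)
$z t{\left(h{\left(-5,4 \right)} \right)} = \left(-47\right) \left(-3\right) = 141$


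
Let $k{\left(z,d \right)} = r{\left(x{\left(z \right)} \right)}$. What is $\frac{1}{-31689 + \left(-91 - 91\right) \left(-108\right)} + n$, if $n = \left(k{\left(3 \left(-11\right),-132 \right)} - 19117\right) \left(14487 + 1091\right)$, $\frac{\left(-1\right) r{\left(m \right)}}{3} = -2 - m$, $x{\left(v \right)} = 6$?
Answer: $- \frac{3578984262883}{12033} \approx -2.9743 \cdot 10^{8}$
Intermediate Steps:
$r{\left(m \right)} = 6 + 3 m$ ($r{\left(m \right)} = - 3 \left(-2 - m\right) = 6 + 3 m$)
$k{\left(z,d \right)} = 24$ ($k{\left(z,d \right)} = 6 + 3 \cdot 6 = 6 + 18 = 24$)
$n = -297430754$ ($n = \left(24 - 19117\right) \left(14487 + 1091\right) = \left(-19093\right) 15578 = -297430754$)
$\frac{1}{-31689 + \left(-91 - 91\right) \left(-108\right)} + n = \frac{1}{-31689 + \left(-91 - 91\right) \left(-108\right)} - 297430754 = \frac{1}{-31689 - -19656} - 297430754 = \frac{1}{-31689 + 19656} - 297430754 = \frac{1}{-12033} - 297430754 = - \frac{1}{12033} - 297430754 = - \frac{3578984262883}{12033}$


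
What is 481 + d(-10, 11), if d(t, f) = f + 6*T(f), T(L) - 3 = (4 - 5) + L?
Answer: 570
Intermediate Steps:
T(L) = 2 + L (T(L) = 3 + ((4 - 5) + L) = 3 + (-1 + L) = 2 + L)
d(t, f) = 12 + 7*f (d(t, f) = f + 6*(2 + f) = f + (12 + 6*f) = 12 + 7*f)
481 + d(-10, 11) = 481 + (12 + 7*11) = 481 + (12 + 77) = 481 + 89 = 570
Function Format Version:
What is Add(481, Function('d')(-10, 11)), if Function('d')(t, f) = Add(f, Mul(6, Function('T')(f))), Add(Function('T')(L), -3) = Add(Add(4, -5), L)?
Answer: 570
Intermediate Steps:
Function('T')(L) = Add(2, L) (Function('T')(L) = Add(3, Add(Add(4, -5), L)) = Add(3, Add(-1, L)) = Add(2, L))
Function('d')(t, f) = Add(12, Mul(7, f)) (Function('d')(t, f) = Add(f, Mul(6, Add(2, f))) = Add(f, Add(12, Mul(6, f))) = Add(12, Mul(7, f)))
Add(481, Function('d')(-10, 11)) = Add(481, Add(12, Mul(7, 11))) = Add(481, Add(12, 77)) = Add(481, 89) = 570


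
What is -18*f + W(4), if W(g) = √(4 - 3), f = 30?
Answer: -539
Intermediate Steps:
W(g) = 1 (W(g) = √1 = 1)
-18*f + W(4) = -18*30 + 1 = -540 + 1 = -539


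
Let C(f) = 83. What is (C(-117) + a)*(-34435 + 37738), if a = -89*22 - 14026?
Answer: -52521003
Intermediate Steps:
a = -15984 (a = -1958 - 14026 = -15984)
(C(-117) + a)*(-34435 + 37738) = (83 - 15984)*(-34435 + 37738) = -15901*3303 = -52521003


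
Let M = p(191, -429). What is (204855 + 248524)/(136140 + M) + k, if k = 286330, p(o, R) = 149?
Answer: 39024082749/136289 ≈ 2.8633e+5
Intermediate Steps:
M = 149
(204855 + 248524)/(136140 + M) + k = (204855 + 248524)/(136140 + 149) + 286330 = 453379/136289 + 286330 = 39024082749/136289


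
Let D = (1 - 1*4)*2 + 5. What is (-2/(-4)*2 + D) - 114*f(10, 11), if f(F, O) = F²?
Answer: -11400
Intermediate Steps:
D = -1 (D = (1 - 4)*2 + 5 = -3*2 + 5 = -6 + 5 = -1)
(-2/(-4)*2 + D) - 114*f(10, 11) = (-2/(-4)*2 - 1) - 114*10² = (-2*(-¼)*2 - 1) - 114*100 = ((½)*2 - 1) - 11400 = (1 - 1) - 11400 = 0 - 11400 = -11400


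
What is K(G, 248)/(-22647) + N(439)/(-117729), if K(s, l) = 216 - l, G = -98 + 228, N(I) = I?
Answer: -2058235/888736221 ≈ -0.0023159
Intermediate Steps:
G = 130
K(G, 248)/(-22647) + N(439)/(-117729) = (216 - 1*248)/(-22647) + 439/(-117729) = (216 - 248)*(-1/22647) + 439*(-1/117729) = -32*(-1/22647) - 439/117729 = 32/22647 - 439/117729 = -2058235/888736221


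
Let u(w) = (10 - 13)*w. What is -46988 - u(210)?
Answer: -46358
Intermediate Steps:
u(w) = -3*w
-46988 - u(210) = -46988 - (-3)*210 = -46988 - 1*(-630) = -46988 + 630 = -46358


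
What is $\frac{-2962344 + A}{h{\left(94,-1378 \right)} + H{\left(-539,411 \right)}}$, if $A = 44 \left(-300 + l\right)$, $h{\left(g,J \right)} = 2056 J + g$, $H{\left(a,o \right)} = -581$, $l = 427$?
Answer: $\frac{268796}{257605} \approx 1.0434$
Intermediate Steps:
$h{\left(g,J \right)} = g + 2056 J$
$A = 5588$ ($A = 44 \left(-300 + 427\right) = 44 \cdot 127 = 5588$)
$\frac{-2962344 + A}{h{\left(94,-1378 \right)} + H{\left(-539,411 \right)}} = \frac{-2962344 + 5588}{\left(94 + 2056 \left(-1378\right)\right) - 581} = - \frac{2956756}{\left(94 - 2833168\right) - 581} = - \frac{2956756}{-2833074 - 581} = - \frac{2956756}{-2833655} = \left(-2956756\right) \left(- \frac{1}{2833655}\right) = \frac{268796}{257605}$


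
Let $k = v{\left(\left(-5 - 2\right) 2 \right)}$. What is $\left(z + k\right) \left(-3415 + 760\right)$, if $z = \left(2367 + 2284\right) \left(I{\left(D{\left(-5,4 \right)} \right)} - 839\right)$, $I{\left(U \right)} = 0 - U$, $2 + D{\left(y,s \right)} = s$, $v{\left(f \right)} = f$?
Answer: $10385045775$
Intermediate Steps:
$D{\left(y,s \right)} = -2 + s$
$I{\left(U \right)} = - U$
$k = -14$ ($k = \left(-5 - 2\right) 2 = \left(-7\right) 2 = -14$)
$z = -3911491$ ($z = \left(2367 + 2284\right) \left(- (-2 + 4) - 839\right) = 4651 \left(\left(-1\right) 2 - 839\right) = 4651 \left(-2 - 839\right) = 4651 \left(-841\right) = -3911491$)
$\left(z + k\right) \left(-3415 + 760\right) = \left(-3911491 - 14\right) \left(-3415 + 760\right) = \left(-3911505\right) \left(-2655\right) = 10385045775$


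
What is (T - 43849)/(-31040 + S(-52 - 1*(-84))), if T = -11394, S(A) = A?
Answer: 55243/31008 ≈ 1.7816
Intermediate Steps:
(T - 43849)/(-31040 + S(-52 - 1*(-84))) = (-11394 - 43849)/(-31040 + (-52 - 1*(-84))) = -55243/(-31040 + (-52 + 84)) = -55243/(-31040 + 32) = -55243/(-31008) = -55243*(-1/31008) = 55243/31008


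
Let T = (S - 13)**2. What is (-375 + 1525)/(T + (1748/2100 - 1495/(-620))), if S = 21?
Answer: 74865000/4377563 ≈ 17.102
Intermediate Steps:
T = 64 (T = (21 - 13)**2 = 8**2 = 64)
(-375 + 1525)/(T + (1748/2100 - 1495/(-620))) = (-375 + 1525)/(64 + (1748/2100 - 1495/(-620))) = 1150/(64 + (1748*(1/2100) - 1495*(-1/620))) = 1150/(64 + (437/525 + 299/124)) = 1150/(64 + 211163/65100) = 1150/(4377563/65100) = 1150*(65100/4377563) = 74865000/4377563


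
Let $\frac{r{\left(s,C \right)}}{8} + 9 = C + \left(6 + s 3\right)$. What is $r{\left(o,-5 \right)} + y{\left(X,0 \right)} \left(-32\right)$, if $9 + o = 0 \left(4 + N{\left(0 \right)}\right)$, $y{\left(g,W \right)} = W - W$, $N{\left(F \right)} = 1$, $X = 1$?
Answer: $-280$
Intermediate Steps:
$y{\left(g,W \right)} = 0$
$o = -9$ ($o = -9 + 0 \left(4 + 1\right) = -9 + 0 \cdot 5 = -9 + 0 = -9$)
$r{\left(s,C \right)} = -24 + 8 C + 24 s$ ($r{\left(s,C \right)} = -72 + 8 \left(C + \left(6 + s 3\right)\right) = -72 + 8 \left(C + \left(6 + 3 s\right)\right) = -72 + 8 \left(6 + C + 3 s\right) = -72 + \left(48 + 8 C + 24 s\right) = -24 + 8 C + 24 s$)
$r{\left(o,-5 \right)} + y{\left(X,0 \right)} \left(-32\right) = \left(-24 + 8 \left(-5\right) + 24 \left(-9\right)\right) + 0 \left(-32\right) = \left(-24 - 40 - 216\right) + 0 = -280 + 0 = -280$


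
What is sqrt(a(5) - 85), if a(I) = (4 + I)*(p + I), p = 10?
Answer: 5*sqrt(2) ≈ 7.0711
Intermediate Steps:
a(I) = (4 + I)*(10 + I)
sqrt(a(5) - 85) = sqrt((40 + 5**2 + 14*5) - 85) = sqrt((40 + 25 + 70) - 85) = sqrt(135 - 85) = sqrt(50) = 5*sqrt(2)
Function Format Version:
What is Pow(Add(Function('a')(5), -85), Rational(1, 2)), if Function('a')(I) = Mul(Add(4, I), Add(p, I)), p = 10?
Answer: Mul(5, Pow(2, Rational(1, 2))) ≈ 7.0711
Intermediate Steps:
Function('a')(I) = Mul(Add(4, I), Add(10, I))
Pow(Add(Function('a')(5), -85), Rational(1, 2)) = Pow(Add(Add(40, Pow(5, 2), Mul(14, 5)), -85), Rational(1, 2)) = Pow(Add(Add(40, 25, 70), -85), Rational(1, 2)) = Pow(Add(135, -85), Rational(1, 2)) = Pow(50, Rational(1, 2)) = Mul(5, Pow(2, Rational(1, 2)))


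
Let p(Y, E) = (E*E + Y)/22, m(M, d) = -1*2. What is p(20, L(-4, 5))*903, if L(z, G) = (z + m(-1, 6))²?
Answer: 594174/11 ≈ 54016.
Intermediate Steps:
m(M, d) = -2
L(z, G) = (-2 + z)² (L(z, G) = (z - 2)² = (-2 + z)²)
p(Y, E) = Y/22 + E²/22 (p(Y, E) = (E² + Y)*(1/22) = (Y + E²)*(1/22) = Y/22 + E²/22)
p(20, L(-4, 5))*903 = ((1/22)*20 + ((-2 - 4)²)²/22)*903 = (10/11 + ((-6)²)²/22)*903 = (10/11 + (1/22)*36²)*903 = (10/11 + (1/22)*1296)*903 = (10/11 + 648/11)*903 = (658/11)*903 = 594174/11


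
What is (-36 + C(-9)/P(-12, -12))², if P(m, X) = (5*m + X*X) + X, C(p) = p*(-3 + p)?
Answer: 4761/4 ≈ 1190.3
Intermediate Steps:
P(m, X) = X + X² + 5*m (P(m, X) = (5*m + X²) + X = (X² + 5*m) + X = X + X² + 5*m)
(-36 + C(-9)/P(-12, -12))² = (-36 + (-9*(-3 - 9))/(-12 + (-12)² + 5*(-12)))² = (-36 + (-9*(-12))/(-12 + 144 - 60))² = (-36 + 108/72)² = (-36 + 108*(1/72))² = (-36 + 3/2)² = (-69/2)² = 4761/4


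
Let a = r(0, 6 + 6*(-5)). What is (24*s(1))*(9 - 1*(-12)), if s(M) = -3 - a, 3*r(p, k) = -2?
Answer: -1176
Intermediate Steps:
r(p, k) = -⅔ (r(p, k) = (⅓)*(-2) = -⅔)
a = -⅔ ≈ -0.66667
s(M) = -7/3 (s(M) = -3 - 1*(-⅔) = -3 + ⅔ = -7/3)
(24*s(1))*(9 - 1*(-12)) = (24*(-7/3))*(9 - 1*(-12)) = -56*(9 + 12) = -56*21 = -1176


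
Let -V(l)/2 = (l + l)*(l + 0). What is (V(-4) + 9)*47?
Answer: -2585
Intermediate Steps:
V(l) = -4*l² (V(l) = -2*(l + l)*(l + 0) = -2*2*l*l = -4*l²)
(V(-4) + 9)*47 = (-4*(-4)² + 9)*47 = (-4*16 + 9)*47 = (-64 + 9)*47 = -55*47 = -2585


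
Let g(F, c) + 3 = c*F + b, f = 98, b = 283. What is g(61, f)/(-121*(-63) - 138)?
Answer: 2086/2495 ≈ 0.83607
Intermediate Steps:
g(F, c) = 280 + F*c (g(F, c) = -3 + (c*F + 283) = -3 + (F*c + 283) = -3 + (283 + F*c) = 280 + F*c)
g(61, f)/(-121*(-63) - 138) = (280 + 61*98)/(-121*(-63) - 138) = (280 + 5978)/(7623 - 138) = 6258/7485 = 6258*(1/7485) = 2086/2495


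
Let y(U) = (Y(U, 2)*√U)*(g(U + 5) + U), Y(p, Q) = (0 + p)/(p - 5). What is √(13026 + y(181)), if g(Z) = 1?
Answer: √(25218336 + 362362*√181)/44 ≈ 124.68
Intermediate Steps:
Y(p, Q) = p/(-5 + p)
y(U) = U^(3/2)*(1 + U)/(-5 + U) (y(U) = ((U/(-5 + U))*√U)*(1 + U) = (U^(3/2)/(-5 + U))*(1 + U) = U^(3/2)*(1 + U)/(-5 + U))
√(13026 + y(181)) = √(13026 + 181^(3/2)*(1 + 181)/(-5 + 181)) = √(13026 + (181*√181)*182/176) = √(13026 + (181*√181)*(1/176)*182) = √(13026 + 16471*√181/88)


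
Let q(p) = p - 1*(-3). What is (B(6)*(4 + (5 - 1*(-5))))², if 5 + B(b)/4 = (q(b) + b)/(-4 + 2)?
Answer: 490000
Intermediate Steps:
q(p) = 3 + p (q(p) = p + 3 = 3 + p)
B(b) = -26 - 4*b (B(b) = -20 + 4*(((3 + b) + b)/(-4 + 2)) = -20 + 4*((3 + 2*b)/(-2)) = -20 + 4*((3 + 2*b)*(-½)) = -20 + 4*(-3/2 - b) = -20 + (-6 - 4*b) = -26 - 4*b)
(B(6)*(4 + (5 - 1*(-5))))² = ((-26 - 4*6)*(4 + (5 - 1*(-5))))² = ((-26 - 24)*(4 + (5 + 5)))² = (-50*(4 + 10))² = (-50*14)² = (-700)² = 490000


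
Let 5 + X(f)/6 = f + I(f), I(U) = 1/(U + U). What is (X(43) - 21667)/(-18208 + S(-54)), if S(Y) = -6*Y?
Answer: 460937/384506 ≈ 1.1988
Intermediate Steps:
I(U) = 1/(2*U)
X(f) = -30 + 3/f + 6*f (X(f) = -30 + 6*(f + 1/(2*f)) = -30 + (3/f + 6*f) = -30 + 3/f + 6*f)
(X(43) - 21667)/(-18208 + S(-54)) = ((-30 + 3/43 + 6*43) - 21667)/(-18208 - 6*(-54)) = ((-30 + 3*(1/43) + 258) - 21667)/(-18208 + 324) = ((-30 + 3/43 + 258) - 21667)/(-17884) = (9807/43 - 21667)*(-1/17884) = -921874/43*(-1/17884) = 460937/384506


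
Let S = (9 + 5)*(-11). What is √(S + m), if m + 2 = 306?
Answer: 5*√6 ≈ 12.247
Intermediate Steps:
m = 304 (m = -2 + 306 = 304)
S = -154 (S = 14*(-11) = -154)
√(S + m) = √(-154 + 304) = √150 = 5*√6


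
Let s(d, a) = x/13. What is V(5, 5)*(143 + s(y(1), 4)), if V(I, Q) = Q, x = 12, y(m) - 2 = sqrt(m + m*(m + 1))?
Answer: 9355/13 ≈ 719.62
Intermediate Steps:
y(m) = 2 + sqrt(m + m*(1 + m)) (y(m) = 2 + sqrt(m + m*(m + 1)) = 2 + sqrt(m + m*(1 + m)))
s(d, a) = 12/13
V(5, 5)*(143 + s(y(1), 4)) = 5*(143 + 12/13) = 5*(1871/13) = 9355/13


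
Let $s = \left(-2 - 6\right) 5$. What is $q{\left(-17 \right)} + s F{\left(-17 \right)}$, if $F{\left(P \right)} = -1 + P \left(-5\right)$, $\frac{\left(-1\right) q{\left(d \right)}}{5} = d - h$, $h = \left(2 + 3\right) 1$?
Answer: $-3250$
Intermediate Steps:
$h = 5$ ($h = 5 \cdot 1 = 5$)
$q{\left(d \right)} = 25 - 5 d$ ($q{\left(d \right)} = - 5 \left(d - 5\right) = - 5 \left(-5 + d\right) = 25 - 5 d$)
$s = -40$ ($s = \left(-8\right) 5 = -40$)
$F{\left(P \right)} = -1 - 5 P$
$q{\left(-17 \right)} + s F{\left(-17 \right)} = \left(25 - -85\right) - 40 \left(-1 - -85\right) = \left(25 + 85\right) - 40 \left(-1 + 85\right) = 110 - 3360 = -3250$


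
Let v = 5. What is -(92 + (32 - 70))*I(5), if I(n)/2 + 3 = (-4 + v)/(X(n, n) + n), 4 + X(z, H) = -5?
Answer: 351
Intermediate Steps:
X(z, H) = -9 (X(z, H) = -4 - 5 = -9)
I(n) = -6 + 2/(-9 + n) (I(n) = -6 + 2*((-4 + 5)/(-9 + n)) = -6 + 2*(1/(-9 + n)) = -6 + 2/(-9 + n))
-(92 + (32 - 70))*I(5) = -(92 + (32 - 70))*2*(28 - 3*5)/(-9 + 5) = -(92 - 38)*2*(28 - 15)/(-4) = -54*2*(-1/4)*13 = -54*(-13)/2 = -1*(-351) = 351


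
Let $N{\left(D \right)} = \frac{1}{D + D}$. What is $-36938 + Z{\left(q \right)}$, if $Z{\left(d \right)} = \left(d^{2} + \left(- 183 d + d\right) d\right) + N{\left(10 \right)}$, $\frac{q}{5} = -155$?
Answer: $- \frac{2175001259}{20} \approx -1.0875 \cdot 10^{8}$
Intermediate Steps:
$q = -775$ ($q = 5 \left(-155\right) = -775$)
$N{\left(D \right)} = \frac{1}{2 D}$
$Z{\left(d \right)} = \frac{1}{20} - 181 d^{2}$ ($Z{\left(d \right)} = \left(d^{2} + \left(- 183 d + d\right) d\right) + \frac{1}{2 \cdot 10} = \left(d^{2} + - 182 d d\right) + \frac{1}{2} \cdot \frac{1}{10} = \left(d^{2} - 182 d^{2}\right) + \frac{1}{20} = - 181 d^{2} + \frac{1}{20} = \frac{1}{20} - 181 d^{2}$)
$-36938 + Z{\left(q \right)} = -36938 + \left(\frac{1}{20} - 181 \left(-775\right)^{2}\right) = -36938 + \left(\frac{1}{20} - 108713125\right) = -36938 - \frac{2174262499}{20} = - \frac{2175001259}{20}$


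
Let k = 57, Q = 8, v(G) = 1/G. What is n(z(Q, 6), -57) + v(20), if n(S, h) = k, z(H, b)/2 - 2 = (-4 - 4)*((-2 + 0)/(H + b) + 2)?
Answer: 1141/20 ≈ 57.050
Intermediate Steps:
z(H, b) = -28 + 32/(H + b) (z(H, b) = 4 + 2*((-4 - 4)*((-2 + 0)/(H + b) + 2)) = 4 + 2*(-8*(-2/(H + b) + 2)) = 4 + 2*(-8*(2 - 2/(H + b))) = 4 + 2*(-16 + 16/(H + b)) = 4 + (-32 + 32/(H + b)) = -28 + 32/(H + b))
n(S, h) = 57
n(z(Q, 6), -57) + v(20) = 57 + 1/20 = 1141/20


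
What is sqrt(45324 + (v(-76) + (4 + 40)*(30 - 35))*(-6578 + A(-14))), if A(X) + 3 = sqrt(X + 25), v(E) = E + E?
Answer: 2*sqrt(623364 - 93*sqrt(11)) ≈ 1578.7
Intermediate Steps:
v(E) = 2*E
A(X) = -3 + sqrt(25 + X) (A(X) = -3 + sqrt(X + 25) = -3 + sqrt(25 + X))
sqrt(45324 + (v(-76) + (4 + 40)*(30 - 35))*(-6578 + A(-14))) = sqrt(45324 + (2*(-76) + (4 + 40)*(30 - 35))*(-6578 + (-3 + sqrt(25 - 14)))) = sqrt(45324 + (-152 + 44*(-5))*(-6578 + (-3 + sqrt(11)))) = sqrt(45324 + (-152 - 220)*(-6581 + sqrt(11))) = sqrt(45324 - 372*(-6581 + sqrt(11))) = sqrt(45324 + (2448132 - 372*sqrt(11))) = sqrt(2493456 - 372*sqrt(11))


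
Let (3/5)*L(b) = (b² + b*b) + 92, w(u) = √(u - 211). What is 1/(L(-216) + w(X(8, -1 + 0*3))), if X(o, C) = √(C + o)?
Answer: 1/(467020/3 + I*√(211 - √7)) ≈ 6.4237e-6 - 6.0e-10*I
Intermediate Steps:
w(u) = √(-211 + u)
L(b) = 460/3 + 10*b²/3 (L(b) = 5*((b² + b*b) + 92)/3 = 5*((b² + b²) + 92)/3 = 5*(2*b² + 92)/3 = 5*(92 + 2*b²)/3 = 460/3 + 10*b²/3)
1/(L(-216) + w(X(8, -1 + 0*3))) = 1/((460/3 + (10/3)*(-216)²) + √(-211 + √((-1 + 0*3) + 8))) = 1/((460/3 + (10/3)*46656) + √(-211 + √((-1 + 0) + 8))) = 1/((460/3 + 155520) + √(-211 + √(-1 + 8))) = 1/(467020/3 + √(-211 + √7))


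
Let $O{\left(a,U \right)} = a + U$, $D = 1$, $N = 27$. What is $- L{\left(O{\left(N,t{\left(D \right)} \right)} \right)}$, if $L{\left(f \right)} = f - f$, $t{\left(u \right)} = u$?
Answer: $0$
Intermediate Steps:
$O{\left(a,U \right)} = U + a$
$L{\left(f \right)} = 0$
$- L{\left(O{\left(N,t{\left(D \right)} \right)} \right)} = \left(-1\right) 0 = 0$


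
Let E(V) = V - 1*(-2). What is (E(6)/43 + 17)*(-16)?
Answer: -11824/43 ≈ -274.98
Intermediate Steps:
E(V) = 2 + V (E(V) = V + 2 = 2 + V)
(E(6)/43 + 17)*(-16) = ((2 + 6)/43 + 17)*(-16) = (8*(1/43) + 17)*(-16) = (8/43 + 17)*(-16) = (739/43)*(-16) = -11824/43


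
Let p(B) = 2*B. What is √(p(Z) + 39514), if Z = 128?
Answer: √39770 ≈ 199.42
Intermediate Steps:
√(p(Z) + 39514) = √(2*128 + 39514) = √(256 + 39514) = √39770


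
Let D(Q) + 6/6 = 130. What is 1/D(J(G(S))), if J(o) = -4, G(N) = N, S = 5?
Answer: 1/129 ≈ 0.0077519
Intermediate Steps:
D(Q) = 129 (D(Q) = -1 + 130 = 129)
1/D(J(G(S))) = 1/129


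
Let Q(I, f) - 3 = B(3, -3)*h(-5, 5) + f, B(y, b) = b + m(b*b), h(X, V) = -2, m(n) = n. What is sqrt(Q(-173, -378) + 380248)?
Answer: sqrt(379861) ≈ 616.33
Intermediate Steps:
B(y, b) = b + b**2 (B(y, b) = b + b*b = b + b**2)
Q(I, f) = -9 + f (Q(I, f) = 3 + (-3*(1 - 3)*(-2) + f) = 3 + (-3*(-2)*(-2) + f) = 3 + (6*(-2) + f) = 3 + (-12 + f) = -9 + f)
sqrt(Q(-173, -378) + 380248) = sqrt((-9 - 378) + 380248) = sqrt(-387 + 380248) = sqrt(379861)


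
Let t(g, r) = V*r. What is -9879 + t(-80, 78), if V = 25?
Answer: -7929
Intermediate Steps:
t(g, r) = 25*r
-9879 + t(-80, 78) = -9879 + 25*78 = -9879 + 1950 = -7929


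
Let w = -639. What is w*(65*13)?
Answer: -539955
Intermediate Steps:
w*(65*13) = -41535*13 = -639*845 = -539955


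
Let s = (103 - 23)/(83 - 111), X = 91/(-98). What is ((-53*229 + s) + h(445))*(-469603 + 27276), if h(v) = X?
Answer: 75182762517/14 ≈ 5.3702e+9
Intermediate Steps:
X = -13/14 (X = 91*(-1/98) = -13/14 ≈ -0.92857)
s = -20/7 (s = 80/(-28) = 80*(-1/28) = -20/7 ≈ -2.8571)
h(v) = -13/14
((-53*229 + s) + h(445))*(-469603 + 27276) = ((-53*229 - 20/7) - 13/14)*(-469603 + 27276) = ((-12137 - 20/7) - 13/14)*(-442327) = (-84979/7 - 13/14)*(-442327) = -169971/14*(-442327) = 75182762517/14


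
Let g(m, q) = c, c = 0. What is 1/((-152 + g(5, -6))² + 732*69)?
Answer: 1/73612 ≈ 1.3585e-5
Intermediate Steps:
g(m, q) = 0
1/((-152 + g(5, -6))² + 732*69) = 1/((-152 + 0)² + 732*69) = 1/((-152)² + 50508) = 1/(23104 + 50508) = 1/73612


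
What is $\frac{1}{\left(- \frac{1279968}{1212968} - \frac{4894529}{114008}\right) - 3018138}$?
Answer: $- \frac{258000104}{778691266456583} \approx -3.3133 \cdot 10^{-7}$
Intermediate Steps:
$\frac{1}{\left(- \frac{1279968}{1212968} - \frac{4894529}{114008}\right) - 3018138} = \frac{1}{\left(\left(-1279968\right) \frac{1}{1212968} - \frac{4894529}{114008}\right) - 3018138} = \frac{1}{\left(- \frac{2388}{2263} - \frac{4894529}{114008}\right) - 3018138} = \frac{1}{- \frac{11348570231}{258000104} - 3018138} = \frac{1}{- \frac{778691266456583}{258000104}} = - \frac{258000104}{778691266456583}$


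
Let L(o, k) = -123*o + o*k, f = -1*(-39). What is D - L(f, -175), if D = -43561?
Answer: -31939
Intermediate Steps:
f = 39
L(o, k) = -123*o + k*o
D - L(f, -175) = -43561 - 39*(-123 - 175) = -43561 - 39*(-298) = -43561 - 1*(-11622) = -43561 + 11622 = -31939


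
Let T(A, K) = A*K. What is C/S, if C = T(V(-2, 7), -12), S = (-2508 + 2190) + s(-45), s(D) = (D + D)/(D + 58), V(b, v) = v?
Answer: 91/352 ≈ 0.25852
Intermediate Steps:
s(D) = 2*D/(58 + D) (s(D) = (2*D)/(58 + D) = 2*D/(58 + D))
S = -4224/13 (S = (-2508 + 2190) + 2*(-45)/(58 - 45) = -318 + 2*(-45)/13 = -318 + 2*(-45)*(1/13) = -318 - 90/13 = -4224/13 ≈ -324.92)
C = -84 (C = 7*(-12) = -84)
C/S = -84/(-4224/13) = -84*(-13/4224) = 91/352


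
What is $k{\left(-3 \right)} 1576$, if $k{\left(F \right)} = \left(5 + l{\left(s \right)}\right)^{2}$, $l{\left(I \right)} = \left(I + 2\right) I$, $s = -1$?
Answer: $25216$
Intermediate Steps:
$l{\left(I \right)} = I \left(2 + I\right)$ ($l{\left(I \right)} = \left(2 + I\right) I = I \left(2 + I\right)$)
$k{\left(F \right)} = 16$ ($k{\left(F \right)} = \left(5 - \left(2 - 1\right)\right)^{2} = \left(5 - 1\right)^{2} = 4^{2} = 16$)
$k{\left(-3 \right)} 1576 = 16 \cdot 1576 = 25216$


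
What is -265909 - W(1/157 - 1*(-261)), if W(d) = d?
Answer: -41788691/157 ≈ -2.6617e+5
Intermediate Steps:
-265909 - W(1/157 - 1*(-261)) = -265909 - (1/157 - 1*(-261)) = -265909 - (1/157 + 261) = -265909 - 1*40978/157 = -265909 - 40978/157 = -41788691/157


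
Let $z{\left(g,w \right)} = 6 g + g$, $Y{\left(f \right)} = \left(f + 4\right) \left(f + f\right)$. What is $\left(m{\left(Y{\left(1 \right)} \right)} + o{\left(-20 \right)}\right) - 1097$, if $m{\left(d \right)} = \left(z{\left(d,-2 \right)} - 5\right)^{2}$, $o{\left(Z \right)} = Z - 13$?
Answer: $3095$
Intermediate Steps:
$Y{\left(f \right)} = 2 f \left(4 + f\right)$ ($Y{\left(f \right)} = \left(4 + f\right) 2 f = 2 f \left(4 + f\right)$)
$o{\left(Z \right)} = -13 + Z$
$z{\left(g,w \right)} = 7 g$
$m{\left(d \right)} = \left(-5 + 7 d\right)^{2}$ ($m{\left(d \right)} = \left(7 d - 5\right)^{2} = \left(-5 + 7 d\right)^{2}$)
$\left(m{\left(Y{\left(1 \right)} \right)} + o{\left(-20 \right)}\right) - 1097 = \left(\left(-5 + 7 \cdot 2 \cdot 1 \left(4 + 1\right)\right)^{2} - 33\right) - 1097 = \left(\left(-5 + 7 \cdot 2 \cdot 1 \cdot 5\right)^{2} - 33\right) - 1097 = \left(\left(-5 + 7 \cdot 10\right)^{2} - 33\right) - 1097 = \left(\left(-5 + 70\right)^{2} - 33\right) - 1097 = \left(65^{2} - 33\right) - 1097 = \left(4225 - 33\right) - 1097 = 4192 - 1097 = 3095$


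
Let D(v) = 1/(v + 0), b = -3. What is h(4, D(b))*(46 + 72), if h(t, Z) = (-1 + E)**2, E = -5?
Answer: 4248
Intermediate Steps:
D(v) = 1/v
h(t, Z) = 36 (h(t, Z) = (-1 - 5)**2 = (-6)**2 = 36)
h(4, D(b))*(46 + 72) = 36*(46 + 72) = 36*118 = 4248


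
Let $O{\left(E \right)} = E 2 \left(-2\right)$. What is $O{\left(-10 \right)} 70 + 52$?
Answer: $2852$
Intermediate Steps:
$O{\left(E \right)} = - 4 E$ ($O{\left(E \right)} = 2 E \left(-2\right) = - 4 E$)
$O{\left(-10 \right)} 70 + 52 = \left(-4\right) \left(-10\right) 70 + 52 = 40 \cdot 70 + 52 = 2800 + 52 = 2852$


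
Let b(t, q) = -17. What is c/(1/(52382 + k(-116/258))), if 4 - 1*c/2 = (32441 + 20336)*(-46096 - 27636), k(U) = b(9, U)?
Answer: 407541480122640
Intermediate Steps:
k(U) = -17
c = 7782707536 (c = 8 - 2*(32441 + 20336)*(-46096 - 27636) = 8 - 105554*(-73732) = 8 - 2*(-3891353764) = 8 + 7782707528 = 7782707536)
c/(1/(52382 + k(-116/258))) = 7782707536/(1/(52382 - 17)) = 7782707536/(1/52365) = 7782707536*52365 = 407541480122640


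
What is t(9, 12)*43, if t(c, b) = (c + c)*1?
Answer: 774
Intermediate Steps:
t(c, b) = 2*c (t(c, b) = (2*c)*1 = 2*c)
t(9, 12)*43 = (2*9)*43 = 18*43 = 774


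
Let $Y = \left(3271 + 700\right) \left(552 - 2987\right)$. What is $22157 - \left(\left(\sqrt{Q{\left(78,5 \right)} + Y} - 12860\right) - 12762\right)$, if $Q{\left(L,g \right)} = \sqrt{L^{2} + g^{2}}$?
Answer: $47779 - \sqrt{-9669385 + \sqrt{6109}} \approx 47779.0 - 3109.6 i$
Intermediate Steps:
$Y = -9669385$ ($Y = 3971 \left(-2435\right) = -9669385$)
$22157 - \left(\left(\sqrt{Q{\left(78,5 \right)} + Y} - 12860\right) - 12762\right) = 22157 - \left(\left(\sqrt{\sqrt{78^{2} + 5^{2}} - 9669385} - 12860\right) - 12762\right) = 22157 - \left(\left(\sqrt{\sqrt{6084 + 25} - 9669385} - 12860\right) - 12762\right) = 22157 - \left(\left(\sqrt{\sqrt{6109} - 9669385} - 12860\right) - 12762\right) = 22157 - \left(\left(\sqrt{-9669385 + \sqrt{6109}} - 12860\right) - 12762\right) = 22157 - \left(\left(-12860 + \sqrt{-9669385 + \sqrt{6109}}\right) - 12762\right) = 22157 - \left(-25622 + \sqrt{-9669385 + \sqrt{6109}}\right) = 22157 + \left(25622 - \sqrt{-9669385 + \sqrt{6109}}\right) = 47779 - \sqrt{-9669385 + \sqrt{6109}}$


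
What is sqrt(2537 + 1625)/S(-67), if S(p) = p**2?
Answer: sqrt(4162)/4489 ≈ 0.014371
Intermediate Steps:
sqrt(2537 + 1625)/S(-67) = sqrt(2537 + 1625)/((-67)**2) = sqrt(4162)/4489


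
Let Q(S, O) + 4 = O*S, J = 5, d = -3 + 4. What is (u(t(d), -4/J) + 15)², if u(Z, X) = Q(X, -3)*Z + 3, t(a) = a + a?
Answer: 5476/25 ≈ 219.04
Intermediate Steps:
d = 1
Q(S, O) = -4 + O*S
t(a) = 2*a
u(Z, X) = 3 + Z*(-4 - 3*X) (u(Z, X) = (-4 - 3*X)*Z + 3 = Z*(-4 - 3*X) + 3 = 3 + Z*(-4 - 3*X))
(u(t(d), -4/J) + 15)² = ((3 - 2*1*(4 + 3*(-4/5))) + 15)² = ((3 - 1*2*(4 + 3*(-4*⅕))) + 15)² = ((3 - 1*2*(4 + 3*(-⅘))) + 15)² = ((3 - 1*2*(4 - 12/5)) + 15)² = ((3 - 1*2*8/5) + 15)² = ((3 - 16/5) + 15)² = (-⅕ + 15)² = (74/5)² = 5476/25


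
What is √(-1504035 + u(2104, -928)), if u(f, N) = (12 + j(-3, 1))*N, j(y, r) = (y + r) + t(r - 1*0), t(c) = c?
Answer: I*√1514243 ≈ 1230.5*I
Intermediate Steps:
j(y, r) = y + 2*r (j(y, r) = (y + r) + (r - 1*0) = (r + y) + (r + 0) = (r + y) + r = y + 2*r)
u(f, N) = 11*N (u(f, N) = (12 + (-3 + 2*1))*N = (12 + (-3 + 2))*N = (12 - 1)*N = 11*N)
√(-1504035 + u(2104, -928)) = √(-1504035 + 11*(-928)) = √(-1504035 - 10208) = √(-1514243) = I*√1514243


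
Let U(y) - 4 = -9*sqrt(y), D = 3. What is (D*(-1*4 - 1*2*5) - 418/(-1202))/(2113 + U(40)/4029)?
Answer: -858632129026917/43558047982414321 - 1815443226*sqrt(10)/43558047982414321 ≈ -0.019713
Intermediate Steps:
U(y) = 4 - 9*sqrt(y)
(D*(-1*4 - 1*2*5) - 418/(-1202))/(2113 + U(40)/4029) = (3*(-1*4 - 1*2*5) - 418/(-1202))/(2113 + (4 - 18*sqrt(10))/4029) = (3*(-4 - 2*5) - 418*(-1/1202))/(2113 + (4 - 18*sqrt(10))*(1/4029)) = (3*(-4 - 10) + 209/601)/(2113 + (4 - 18*sqrt(10))*(1/4029)) = (3*(-14) + 209/601)/(2113 + (4/4029 - 6*sqrt(10)/1343)) = (-42 + 209/601)/(8513281/4029 - 6*sqrt(10)/1343) = -25033/(601*(8513281/4029 - 6*sqrt(10)/1343))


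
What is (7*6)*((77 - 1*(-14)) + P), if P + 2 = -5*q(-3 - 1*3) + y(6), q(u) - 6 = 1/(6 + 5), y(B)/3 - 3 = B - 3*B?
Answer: 14574/11 ≈ 1324.9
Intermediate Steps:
y(B) = 9 - 6*B (y(B) = 9 + 3*(B - 3*B) = 9 + 3*(-2*B) = 9 - 6*B)
q(u) = 67/11 (q(u) = 6 + 1/(6 + 5) = 6 + 1/11 = 67/11)
P = -654/11 (P = -2 + (-5*67/11 + (9 - 6*6)) = -2 + (-335/11 + (9 - 36)) = -2 + (-335/11 - 27) = -2 - 632/11 = -654/11 ≈ -59.455)
(7*6)*((77 - 1*(-14)) + P) = (7*6)*((77 - 1*(-14)) - 654/11) = 42*((77 + 14) - 654/11) = 42*(91 - 654/11) = 42*(347/11) = 14574/11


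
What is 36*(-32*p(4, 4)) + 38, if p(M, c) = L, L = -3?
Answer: 3494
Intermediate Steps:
p(M, c) = -3
36*(-32*p(4, 4)) + 38 = 36*(-32*(-3)) + 38 = 36*96 + 38 = 3456 + 38 = 3494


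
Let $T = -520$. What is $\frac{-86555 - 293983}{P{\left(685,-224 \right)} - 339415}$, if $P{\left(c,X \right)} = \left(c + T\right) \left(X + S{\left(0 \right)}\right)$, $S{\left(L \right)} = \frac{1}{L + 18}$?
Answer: $\frac{2283228}{2258195} \approx 1.0111$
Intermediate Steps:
$S{\left(L \right)} = \frac{1}{18 + L}$
$P{\left(c,X \right)} = \left(-520 + c\right) \left(\frac{1}{18} + X\right)$ ($P{\left(c,X \right)} = \left(c - 520\right) \left(X + \frac{1}{18 + 0}\right) = \left(-520 + c\right) \left(X + \frac{1}{18}\right) = \left(-520 + c\right) \left(\frac{1}{18} + X\right)$)
$\frac{-86555 - 293983}{P{\left(685,-224 \right)} - 339415} = \frac{-86555 - 293983}{\left(- \frac{260}{9} - -116480 + \frac{1}{18} \cdot 685 - 153440\right) - 339415} = - \frac{380538}{\left(- \frac{260}{9} + 116480 + \frac{685}{18} - 153440\right) - 339415} = - \frac{380538}{- \frac{221705}{6} - 339415} = - \frac{380538}{- \frac{2258195}{6}} = \left(-380538\right) \left(- \frac{6}{2258195}\right) = \frac{2283228}{2258195}$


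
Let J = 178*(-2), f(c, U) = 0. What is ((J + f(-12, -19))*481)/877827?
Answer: -171236/877827 ≈ -0.19507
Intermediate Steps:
J = -356
((J + f(-12, -19))*481)/877827 = ((-356 + 0)*481)/877827 = -356*481*(1/877827) = -171236*1/877827 = -171236/877827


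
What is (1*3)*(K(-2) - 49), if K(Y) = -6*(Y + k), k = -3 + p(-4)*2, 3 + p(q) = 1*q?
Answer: 195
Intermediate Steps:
p(q) = -3 + q (p(q) = -3 + 1*q = -3 + q)
k = -17 (k = -3 + (-3 - 4)*2 = -3 - 7*2 = -3 - 14 = -17)
K(Y) = 102 - 6*Y (K(Y) = -6*(Y - 17) = -6*(-17 + Y) = 102 - 6*Y)
(1*3)*(K(-2) - 49) = (1*3)*((102 - 6*(-2)) - 49) = 3*((102 + 12) - 49) = 3*(114 - 49) = 3*65 = 195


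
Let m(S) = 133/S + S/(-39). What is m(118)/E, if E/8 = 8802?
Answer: -8737/324054432 ≈ -2.6962e-5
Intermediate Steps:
E = 70416 (E = 8*8802 = 70416)
m(S) = 133/S - S/39 (m(S) = 133/S + S*(-1/39) = 133/S - S/39)
m(118)/E = (133/118 - 1/39*118)/70416 = (133*(1/118) - 118/39)*(1/70416) = (133/118 - 118/39)*(1/70416) = -8737/4602*1/70416 = -8737/324054432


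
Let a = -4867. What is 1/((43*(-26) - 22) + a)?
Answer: -1/6007 ≈ -0.00016647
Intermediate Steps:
1/((43*(-26) - 22) + a) = 1/((43*(-26) - 22) - 4867) = 1/((-1118 - 22) - 4867) = 1/(-1140 - 4867) = 1/(-6007) = -1/6007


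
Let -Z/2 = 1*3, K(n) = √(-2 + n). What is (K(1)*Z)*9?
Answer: -54*I ≈ -54.0*I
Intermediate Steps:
Z = -6 (Z = -2*3 = -6)
(K(1)*Z)*9 = (√(-2 + 1)*(-6))*9 = (√(-1)*(-6))*9 = (I*(-6))*9 = -6*I*9 = -54*I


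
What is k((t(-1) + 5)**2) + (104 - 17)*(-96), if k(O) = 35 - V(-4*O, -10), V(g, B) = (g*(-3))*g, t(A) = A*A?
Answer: 53891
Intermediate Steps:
t(A) = A**2
V(g, B) = -3*g**2 (V(g, B) = (-3*g)*g = -3*g**2)
k(O) = 35 + 48*O**2 (k(O) = 35 - (-3)*(-4*O)**2 = 35 - (-3)*16*O**2 = 35 - (-48)*O**2 = 35 + 48*O**2)
k((t(-1) + 5)**2) + (104 - 17)*(-96) = (35 + 48*(((-1)**2 + 5)**2)**2) + (104 - 17)*(-96) = (35 + 48*((1 + 5)**2)**2) + 87*(-96) = (35 + 48*(6**2)**2) - 8352 = (35 + 48*36**2) - 8352 = (35 + 48*1296) - 8352 = (35 + 62208) - 8352 = 62243 - 8352 = 53891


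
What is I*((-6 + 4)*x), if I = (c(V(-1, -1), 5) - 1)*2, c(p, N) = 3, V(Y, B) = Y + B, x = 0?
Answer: 0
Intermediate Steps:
V(Y, B) = B + Y
I = 4 (I = (3 - 1)*2 = 2*2 = 4)
I*((-6 + 4)*x) = 4*((-6 + 4)*0) = 4*(-2*0) = 4*0 = 0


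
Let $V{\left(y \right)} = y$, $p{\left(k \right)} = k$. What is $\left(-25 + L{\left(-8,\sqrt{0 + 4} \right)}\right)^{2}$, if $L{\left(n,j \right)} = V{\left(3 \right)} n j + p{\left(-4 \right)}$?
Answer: $5929$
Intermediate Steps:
$L{\left(n,j \right)} = -4 + 3 j n$ ($L{\left(n,j \right)} = 3 n j - 4 = 3 j n - 4 = -4 + 3 j n$)
$\left(-25 + L{\left(-8,\sqrt{0 + 4} \right)}\right)^{2} = \left(-25 + \left(-4 + 3 \sqrt{0 + 4} \left(-8\right)\right)\right)^{2} = \left(-25 + \left(-4 + 3 \sqrt{4} \left(-8\right)\right)\right)^{2} = \left(-25 + \left(-4 + 3 \cdot 2 \left(-8\right)\right)\right)^{2} = \left(-25 - 52\right)^{2} = \left(-77\right)^{2} = 5929$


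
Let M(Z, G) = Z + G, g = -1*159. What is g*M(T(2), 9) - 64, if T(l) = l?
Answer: -1813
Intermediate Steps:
g = -159
M(Z, G) = G + Z
g*M(T(2), 9) - 64 = -159*(9 + 2) - 64 = -159*11 - 64 = -1749 - 64 = -1813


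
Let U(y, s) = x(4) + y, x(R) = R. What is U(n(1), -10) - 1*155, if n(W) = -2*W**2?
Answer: -153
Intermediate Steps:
U(y, s) = 4 + y
U(n(1), -10) - 1*155 = (4 - 2*1**2) - 1*155 = (4 - 2*1) - 155 = (4 - 2) - 155 = 2 - 155 = -153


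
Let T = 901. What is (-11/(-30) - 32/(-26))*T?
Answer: 561323/390 ≈ 1439.3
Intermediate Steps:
(-11/(-30) - 32/(-26))*T = (-11/(-30) - 32/(-26))*901 = (-11*(-1/30) - 32*(-1/26))*901 = (11/30 + 16/13)*901 = (623/390)*901 = 561323/390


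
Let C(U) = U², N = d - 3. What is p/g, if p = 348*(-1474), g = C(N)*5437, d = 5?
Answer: -128238/5437 ≈ -23.586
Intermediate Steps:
N = 2 (N = 5 - 3 = 2)
g = 21748 (g = 2²*5437 = 4*5437 = 21748)
p = -512952
p/g = -512952/21748 = -512952*1/21748 = -128238/5437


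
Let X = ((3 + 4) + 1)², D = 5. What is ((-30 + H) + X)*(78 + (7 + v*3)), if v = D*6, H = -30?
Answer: 700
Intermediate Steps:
X = 64 (X = (7 + 1)² = 8² = 64)
v = 30 (v = 5*6 = 30)
((-30 + H) + X)*(78 + (7 + v*3)) = ((-30 - 30) + 64)*(78 + (7 + 30*3)) = (-60 + 64)*(78 + (7 + 90)) = 4*(78 + 97) = 4*175 = 700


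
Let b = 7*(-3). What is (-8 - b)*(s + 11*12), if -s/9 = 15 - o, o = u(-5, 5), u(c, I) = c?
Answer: -624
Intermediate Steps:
o = -5
s = -180 (s = -9*(15 - 1*(-5)) = -9*(15 + 5) = -9*20 = -180)
b = -21
(-8 - b)*(s + 11*12) = (-8 - 1*(-21))*(-180 + 11*12) = (-8 + 21)*(-180 + 132) = 13*(-48) = -624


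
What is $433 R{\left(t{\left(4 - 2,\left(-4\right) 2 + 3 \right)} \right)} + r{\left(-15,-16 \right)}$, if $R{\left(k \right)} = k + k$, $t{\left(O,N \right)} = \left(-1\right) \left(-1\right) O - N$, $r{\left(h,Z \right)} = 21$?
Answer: $6083$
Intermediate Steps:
$t{\left(O,N \right)} = O - N$ ($t{\left(O,N \right)} = 1 O - N = O - N$)
$R{\left(k \right)} = 2 k$
$433 R{\left(t{\left(4 - 2,\left(-4\right) 2 + 3 \right)} \right)} + r{\left(-15,-16 \right)} = 433 \cdot 2 \left(\left(4 - 2\right) - \left(\left(-4\right) 2 + 3\right)\right) + 21 = 433 \cdot 2 \left(\left(4 - 2\right) - \left(-8 + 3\right)\right) + 21 = 433 \cdot 2 \left(2 - -5\right) + 21 = 433 \cdot 2 \left(2 + 5\right) + 21 = 433 \cdot 2 \cdot 7 + 21 = 433 \cdot 14 + 21 = 6062 + 21 = 6083$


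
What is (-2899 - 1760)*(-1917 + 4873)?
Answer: -13772004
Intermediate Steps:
(-2899 - 1760)*(-1917 + 4873) = -4659*2956 = -13772004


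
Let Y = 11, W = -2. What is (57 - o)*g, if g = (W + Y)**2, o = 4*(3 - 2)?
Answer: 4293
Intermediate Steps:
o = 4 (o = 4*1 = 4)
g = 81 (g = (-2 + 11)**2 = 9**2 = 81)
(57 - o)*g = (57 - 1*4)*81 = (57 - 4)*81 = 53*81 = 4293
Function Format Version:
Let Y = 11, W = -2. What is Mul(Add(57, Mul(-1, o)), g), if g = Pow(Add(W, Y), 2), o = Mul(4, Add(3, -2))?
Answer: 4293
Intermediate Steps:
o = 4 (o = Mul(4, 1) = 4)
g = 81 (g = Pow(Add(-2, 11), 2) = Pow(9, 2) = 81)
Mul(Add(57, Mul(-1, o)), g) = Mul(Add(57, Mul(-1, 4)), 81) = Mul(Add(57, -4), 81) = Mul(53, 81) = 4293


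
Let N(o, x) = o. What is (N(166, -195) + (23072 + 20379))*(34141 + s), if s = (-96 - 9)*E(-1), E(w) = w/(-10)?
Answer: 2977340037/2 ≈ 1.4887e+9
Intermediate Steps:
E(w) = -w/10 (E(w) = w*(-⅒) = -w/10)
s = -21/2 (s = (-96 - 9)*(-⅒*(-1)) = -105*⅒ = -21/2 ≈ -10.500)
(N(166, -195) + (23072 + 20379))*(34141 + s) = (166 + (23072 + 20379))*(34141 - 21/2) = (166 + 43451)*(68261/2) = 43617*(68261/2) = 2977340037/2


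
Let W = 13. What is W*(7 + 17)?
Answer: 312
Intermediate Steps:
W*(7 + 17) = 13*(7 + 17) = 13*24 = 312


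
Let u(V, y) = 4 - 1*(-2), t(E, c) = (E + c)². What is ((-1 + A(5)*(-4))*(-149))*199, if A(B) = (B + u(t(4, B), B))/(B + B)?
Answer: 800577/5 ≈ 1.6012e+5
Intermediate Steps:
u(V, y) = 6 (u(V, y) = 4 + 2 = 6)
A(B) = (6 + B)/(2*B) (A(B) = (B + 6)/(B + B) = (6 + B)/((2*B)) = (6 + B)*(1/(2*B)) = (6 + B)/(2*B))
((-1 + A(5)*(-4))*(-149))*199 = ((-1 + ((½)*(6 + 5)/5)*(-4))*(-149))*199 = ((-1 + ((½)*(⅕)*11)*(-4))*(-149))*199 = ((-1 + (11/10)*(-4))*(-149))*199 = ((-1 - 22/5)*(-149))*199 = -27/5*(-149)*199 = (4023/5)*199 = 800577/5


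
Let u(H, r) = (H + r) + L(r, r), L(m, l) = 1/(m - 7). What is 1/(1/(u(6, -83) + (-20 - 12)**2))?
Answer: 85229/90 ≈ 946.99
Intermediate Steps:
L(m, l) = 1/(-7 + m)
u(H, r) = H + r + 1/(-7 + r) (u(H, r) = (H + r) + 1/(-7 + r) = H + r + 1/(-7 + r))
1/(1/(u(6, -83) + (-20 - 12)**2)) = 1/(1/((1 + (-7 - 83)*(6 - 83))/(-7 - 83) + (-20 - 12)**2)) = 1/(1/((1 - 90*(-77))/(-90) + (-32)**2)) = 1/(1/(-(1 + 6930)/90 + 1024)) = 1/(1/(-1/90*6931 + 1024)) = 1/(1/(-6931/90 + 1024)) = 1/(1/(85229/90)) = 1/(90/85229) = 85229/90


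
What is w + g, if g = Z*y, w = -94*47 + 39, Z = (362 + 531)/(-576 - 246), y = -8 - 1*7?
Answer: -1195381/274 ≈ -4362.7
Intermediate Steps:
y = -15 (y = -8 - 7 = -15)
Z = -893/822 (Z = 893/(-822) = 893*(-1/822) = -893/822 ≈ -1.0864)
w = -4379 (w = -4418 + 39 = -4379)
g = 4465/274 (g = -893/822*(-15) = 4465/274 ≈ 16.296)
w + g = -4379 + 4465/274 = -1195381/274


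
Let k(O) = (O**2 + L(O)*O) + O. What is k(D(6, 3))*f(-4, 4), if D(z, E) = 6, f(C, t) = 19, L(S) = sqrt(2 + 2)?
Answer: 1026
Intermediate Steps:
L(S) = 2 (L(S) = sqrt(4) = 2)
k(O) = O**2 + 3*O (k(O) = (O**2 + 2*O) + O = O**2 + 3*O)
k(D(6, 3))*f(-4, 4) = (6*(3 + 6))*19 = (6*9)*19 = 54*19 = 1026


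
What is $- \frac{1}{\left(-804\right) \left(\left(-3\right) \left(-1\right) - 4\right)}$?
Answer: $- \frac{1}{804} \approx -0.0012438$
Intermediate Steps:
$- \frac{1}{\left(-804\right) \left(\left(-3\right) \left(-1\right) - 4\right)} = - \frac{1}{\left(-804\right) \left(3 - 4\right)} = - \frac{1}{\left(-804\right) \left(-1\right)} = - \frac{1}{804}$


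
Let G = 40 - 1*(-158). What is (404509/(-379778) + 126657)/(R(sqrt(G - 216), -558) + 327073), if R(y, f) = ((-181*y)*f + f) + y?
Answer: 2243677565077865/15745943607069722 - 2082071485799727*I*sqrt(2)/15745943607069722 ≈ 0.14249 - 0.187*I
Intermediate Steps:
G = 198 (G = 40 + 158 = 198)
R(y, f) = f + y - 181*f*y (R(y, f) = (-181*f*y + f) + y = (f - 181*f*y) + y = f + y - 181*f*y)
(404509/(-379778) + 126657)/(R(sqrt(G - 216), -558) + 327073) = (404509/(-379778) + 126657)/((-558 + sqrt(198 - 216) - 181*(-558)*sqrt(198 - 216)) + 327073) = (404509*(-1/379778) + 126657)/((-558 + sqrt(-18) - 181*(-558)*sqrt(-18)) + 327073) = (-57787/54254 + 126657)/((-558 + 3*I*sqrt(2) - 181*(-558)*3*I*sqrt(2)) + 327073) = 6871591091/(54254*((-558 + 3*I*sqrt(2) + 302994*I*sqrt(2)) + 327073)) = 6871591091/(54254*((-558 + 302997*I*sqrt(2)) + 327073)) = 6871591091/(54254*(326515 + 302997*I*sqrt(2)))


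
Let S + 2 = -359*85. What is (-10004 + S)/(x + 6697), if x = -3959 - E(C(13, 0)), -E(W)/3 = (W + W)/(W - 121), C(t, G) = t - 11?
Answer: -4821999/325810 ≈ -14.800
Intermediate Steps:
C(t, G) = -11 + t
S = -30517 (S = -2 - 359*85 = -2 - 30515 = -30517)
E(W) = -6*W/(-121 + W) (E(W) = -3*(W + W)/(W - 121) = -3*2*W/(-121 + W) = -6*W/(-121 + W))
x = -471133/119 (x = -3959 - (-6)*(-11 + 13)/(-121 + (-11 + 13)) = -3959 - (-6)*2/(-121 + 2) = -3959 - (-6)*2/(-119) = -3959 - (-6)*2*(-1)/119 = -3959 - 1*12/119 = -3959 - 12/119 = -471133/119 ≈ -3959.1)
(-10004 + S)/(x + 6697) = (-10004 - 30517)/(-471133/119 + 6697) = -40521/325810/119 = -40521*119/325810 = -4821999/325810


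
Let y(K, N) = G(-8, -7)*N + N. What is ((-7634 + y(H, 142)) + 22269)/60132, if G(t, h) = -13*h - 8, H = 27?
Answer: 26563/60132 ≈ 0.44174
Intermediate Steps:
G(t, h) = -8 - 13*h
y(K, N) = 84*N (y(K, N) = (-8 - 13*(-7))*N + N = (-8 + 91)*N + N = 83*N + N = 84*N)
((-7634 + y(H, 142)) + 22269)/60132 = ((-7634 + 84*142) + 22269)/60132 = ((-7634 + 11928) + 22269)*(1/60132) = (4294 + 22269)*(1/60132) = 26563*(1/60132) = 26563/60132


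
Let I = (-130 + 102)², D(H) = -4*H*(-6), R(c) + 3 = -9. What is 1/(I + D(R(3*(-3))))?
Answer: 1/496 ≈ 0.0020161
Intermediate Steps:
R(c) = -12 (R(c) = -3 - 9 = -12)
D(H) = 24*H
I = 784 (I = (-28)² = 784)
1/(I + D(R(3*(-3)))) = 1/(784 + 24*(-12)) = 1/(784 - 288) = 1/496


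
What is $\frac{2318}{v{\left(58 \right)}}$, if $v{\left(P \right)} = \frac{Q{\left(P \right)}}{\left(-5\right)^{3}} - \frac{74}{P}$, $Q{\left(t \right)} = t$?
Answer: $- \frac{8402750}{6307} \approx -1332.3$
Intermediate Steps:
$v{\left(P \right)} = - \frac{74}{P} - \frac{P}{125}$ ($v{\left(P \right)} = \frac{P}{\left(-5\right)^{3}} - \frac{74}{P} = \frac{P}{-125} - \frac{74}{P} = P \left(- \frac{1}{125}\right) - \frac{74}{P} = - \frac{P}{125} - \frac{74}{P} = - \frac{74}{P} - \frac{P}{125}$)
$\frac{2318}{v{\left(58 \right)}} = \frac{2318}{- \frac{74}{58} - \frac{58}{125}} = \frac{2318}{\left(-74\right) \frac{1}{58} - \frac{58}{125}} = \frac{2318}{- \frac{37}{29} - \frac{58}{125}} = \frac{2318}{- \frac{6307}{3625}} = 2318 \left(- \frac{3625}{6307}\right) = - \frac{8402750}{6307}$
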